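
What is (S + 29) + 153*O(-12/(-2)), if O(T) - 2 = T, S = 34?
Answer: 1287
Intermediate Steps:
O(T) = 2 + T
(S + 29) + 153*O(-12/(-2)) = (34 + 29) + 153*(2 - 12/(-2)) = 63 + 153*(2 - 12*(-½)) = 63 + 153*(2 + 6) = 63 + 153*8 = 63 + 1224 = 1287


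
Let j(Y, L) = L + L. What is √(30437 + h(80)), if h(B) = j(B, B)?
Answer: √30597 ≈ 174.92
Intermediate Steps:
j(Y, L) = 2*L
h(B) = 2*B
√(30437 + h(80)) = √(30437 + 2*80) = √(30437 + 160) = √30597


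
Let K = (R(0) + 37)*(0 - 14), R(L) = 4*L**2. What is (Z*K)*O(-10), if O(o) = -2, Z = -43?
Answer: -44548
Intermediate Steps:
K = -518 (K = (4*0**2 + 37)*(0 - 14) = (4*0 + 37)*(-14) = (0 + 37)*(-14) = 37*(-14) = -518)
(Z*K)*O(-10) = -43*(-518)*(-2) = 22274*(-2) = -44548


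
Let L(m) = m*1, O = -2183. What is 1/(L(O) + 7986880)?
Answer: 1/7984697 ≈ 1.2524e-7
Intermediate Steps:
L(m) = m
1/(L(O) + 7986880) = 1/(-2183 + 7986880) = 1/7984697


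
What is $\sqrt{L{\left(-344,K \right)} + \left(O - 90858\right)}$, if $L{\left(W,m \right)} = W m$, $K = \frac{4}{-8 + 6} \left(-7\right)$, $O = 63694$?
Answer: $2 i \sqrt{7995} \approx 178.83 i$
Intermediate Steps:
$K = 14$ ($K = \frac{4}{-2} \left(-7\right) = 4 \left(- \frac{1}{2}\right) \left(-7\right) = \left(-2\right) \left(-7\right) = 14$)
$\sqrt{L{\left(-344,K \right)} + \left(O - 90858\right)} = \sqrt{\left(-344\right) 14 + \left(63694 - 90858\right)} = \sqrt{-4816 - 27164} = \sqrt{-31980} = 2 i \sqrt{7995}$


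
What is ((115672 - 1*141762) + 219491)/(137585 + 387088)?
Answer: 21489/58297 ≈ 0.36861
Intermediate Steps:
((115672 - 1*141762) + 219491)/(137585 + 387088) = ((115672 - 141762) + 219491)/524673 = (-26090 + 219491)*(1/524673) = 193401*(1/524673) = 21489/58297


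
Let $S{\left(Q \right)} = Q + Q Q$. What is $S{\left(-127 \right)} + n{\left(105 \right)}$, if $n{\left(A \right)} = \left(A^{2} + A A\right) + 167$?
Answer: $38219$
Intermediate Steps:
$n{\left(A \right)} = 167 + 2 A^{2}$ ($n{\left(A \right)} = \left(A^{2} + A^{2}\right) + 167 = 2 A^{2} + 167 = 167 + 2 A^{2}$)
$S{\left(Q \right)} = Q + Q^{2}$
$S{\left(-127 \right)} + n{\left(105 \right)} = - 127 \left(1 - 127\right) + \left(167 + 2 \cdot 105^{2}\right) = \left(-127\right) \left(-126\right) + \left(167 + 2 \cdot 11025\right) = 16002 + \left(167 + 22050\right) = 16002 + 22217 = 38219$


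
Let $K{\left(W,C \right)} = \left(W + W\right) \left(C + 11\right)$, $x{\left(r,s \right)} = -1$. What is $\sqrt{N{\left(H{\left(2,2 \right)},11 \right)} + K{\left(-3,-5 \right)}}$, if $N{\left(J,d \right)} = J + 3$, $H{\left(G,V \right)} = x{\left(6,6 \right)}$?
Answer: $i \sqrt{34} \approx 5.8309 i$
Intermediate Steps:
$H{\left(G,V \right)} = -1$
$K{\left(W,C \right)} = 2 W \left(11 + C\right)$
$N{\left(J,d \right)} = 3 + J$
$\sqrt{N{\left(H{\left(2,2 \right)},11 \right)} + K{\left(-3,-5 \right)}} = \sqrt{\left(3 - 1\right) + 2 \left(-3\right) \left(11 - 5\right)} = \sqrt{2 + 2 \left(-3\right) 6} = \sqrt{2 - 36} = \sqrt{-34} = i \sqrt{34}$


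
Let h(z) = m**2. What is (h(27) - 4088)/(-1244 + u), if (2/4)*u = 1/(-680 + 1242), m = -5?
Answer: 1141703/349563 ≈ 3.2661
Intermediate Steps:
h(z) = 25 (h(z) = (-5)**2 = 25)
u = 1/281 (u = 2/(-680 + 1242) = 2/562 = 2*(1/562) = 1/281 ≈ 0.0035587)
(h(27) - 4088)/(-1244 + u) = (25 - 4088)/(-1244 + 1/281) = -4063/(-349563/281) = -4063*(-281/349563) = 1141703/349563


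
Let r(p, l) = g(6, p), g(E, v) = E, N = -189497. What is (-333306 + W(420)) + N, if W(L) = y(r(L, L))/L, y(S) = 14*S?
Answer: -2614014/5 ≈ -5.2280e+5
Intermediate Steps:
r(p, l) = 6
W(L) = 84/L (W(L) = (14*6)/L = 84/L)
(-333306 + W(420)) + N = (-333306 + 84/420) - 189497 = (-333306 + 84*(1/420)) - 189497 = (-333306 + 1/5) - 189497 = -1666529/5 - 189497 = -2614014/5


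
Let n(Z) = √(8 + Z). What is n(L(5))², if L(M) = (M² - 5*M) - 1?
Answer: 7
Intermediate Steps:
L(M) = -1 + M² - 5*M
n(L(5))² = (√(8 + (-1 + 5² - 5*5)))² = (√(8 + (-1 + 25 - 25)))² = (√(8 - 1))² = (√7)² = 7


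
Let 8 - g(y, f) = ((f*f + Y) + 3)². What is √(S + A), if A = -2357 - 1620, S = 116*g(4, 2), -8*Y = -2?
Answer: 3*I*√4065/2 ≈ 95.636*I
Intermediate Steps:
Y = ¼ (Y = -⅛*(-2) = ¼ ≈ 0.25000)
g(y, f) = 8 - (13/4 + f²)² (g(y, f) = 8 - ((f*f + ¼) + 3)² = 8 - ((f² + ¼) + 3)² = 8 - ((¼ + f²) + 3)² = 8 - (13/4 + f²)²)
S = -20677/4 (S = 116*(8 - (13 + 4*2²)²/16) = 116*(8 - (13 + 4*4)²/16) = 116*(8 - (13 + 16)²/16) = 116*(8 - 1/16*29²) = 116*(8 - 1/16*841) = 116*(8 - 841/16) = 116*(-713/16) = -20677/4 ≈ -5169.3)
A = -3977
√(S + A) = √(-20677/4 - 3977) = √(-36585/4) = 3*I*√4065/2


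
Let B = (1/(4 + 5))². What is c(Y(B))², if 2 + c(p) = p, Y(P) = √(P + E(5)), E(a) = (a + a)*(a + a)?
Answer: (18 - √8101)²/81 ≈ 64.010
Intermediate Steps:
E(a) = 4*a² (E(a) = (2*a)*(2*a) = 4*a²)
B = 1/81 (B = (1/9)² = (⅑)² = 1/81 ≈ 0.012346)
Y(P) = √(100 + P) (Y(P) = √(P + 4*5²) = √(P + 4*25) = √(P + 100) = √(100 + P))
c(p) = -2 + p
c(Y(B))² = (-2 + √(100 + 1/81))² = (-2 + √(8101/81))² = (-2 + √8101/9)²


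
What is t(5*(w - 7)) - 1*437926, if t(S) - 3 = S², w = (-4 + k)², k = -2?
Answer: -416898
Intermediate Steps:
w = 36 (w = (-4 - 2)² = (-6)² = 36)
t(S) = 3 + S²
t(5*(w - 7)) - 1*437926 = (3 + (5*(36 - 7))²) - 1*437926 = (3 + (5*29)²) - 437926 = (3 + 145²) - 437926 = (3 + 21025) - 437926 = 21028 - 437926 = -416898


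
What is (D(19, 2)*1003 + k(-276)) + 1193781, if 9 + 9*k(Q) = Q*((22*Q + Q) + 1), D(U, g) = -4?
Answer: 4153228/3 ≈ 1.3844e+6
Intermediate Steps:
k(Q) = -1 + Q*(1 + 23*Q)/9 (k(Q) = -1 + (Q*((22*Q + Q) + 1))/9 = -1 + (Q*(23*Q + 1))/9 = -1 + (Q*(1 + 23*Q))/9 = -1 + Q*(1 + 23*Q)/9)
(D(19, 2)*1003 + k(-276)) + 1193781 = (-4*1003 + (-1 + (1/9)*(-276) + (23/9)*(-276)**2)) + 1193781 = (-4012 + (-1 - 92/3 + (23/9)*76176)) + 1193781 = (-4012 + (-1 - 92/3 + 194672)) + 1193781 = (-4012 + 583921/3) + 1193781 = 571885/3 + 1193781 = 4153228/3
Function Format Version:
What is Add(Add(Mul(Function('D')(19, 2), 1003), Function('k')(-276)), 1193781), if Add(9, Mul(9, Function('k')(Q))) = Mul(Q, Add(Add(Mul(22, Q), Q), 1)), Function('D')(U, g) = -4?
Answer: Rational(4153228, 3) ≈ 1.3844e+6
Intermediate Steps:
Function('k')(Q) = Add(-1, Mul(Rational(1, 9), Q, Add(1, Mul(23, Q)))) (Function('k')(Q) = Add(-1, Mul(Rational(1, 9), Mul(Q, Add(Add(Mul(22, Q), Q), 1)))) = Add(-1, Mul(Rational(1, 9), Mul(Q, Add(Mul(23, Q), 1)))) = Add(-1, Mul(Rational(1, 9), Mul(Q, Add(1, Mul(23, Q))))) = Add(-1, Mul(Rational(1, 9), Q, Add(1, Mul(23, Q)))))
Add(Add(Mul(Function('D')(19, 2), 1003), Function('k')(-276)), 1193781) = Add(Add(Mul(-4, 1003), Add(-1, Mul(Rational(1, 9), -276), Mul(Rational(23, 9), Pow(-276, 2)))), 1193781) = Add(Add(-4012, Add(-1, Rational(-92, 3), Mul(Rational(23, 9), 76176))), 1193781) = Add(Add(-4012, Add(-1, Rational(-92, 3), 194672)), 1193781) = Add(Add(-4012, Rational(583921, 3)), 1193781) = Add(Rational(571885, 3), 1193781) = Rational(4153228, 3)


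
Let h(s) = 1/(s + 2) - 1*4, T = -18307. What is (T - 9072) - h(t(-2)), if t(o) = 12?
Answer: -383251/14 ≈ -27375.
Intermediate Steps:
h(s) = -4 + 1/(2 + s) (h(s) = 1/(2 + s) - 4 = -4 + 1/(2 + s))
(T - 9072) - h(t(-2)) = (-18307 - 9072) - (-7 - 4*12)/(2 + 12) = -27379 - (-7 - 48)/14 = -27379 - (-55)/14 = -27379 - 1*(-55/14) = -27379 + 55/14 = -383251/14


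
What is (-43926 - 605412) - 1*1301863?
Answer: -1951201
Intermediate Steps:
(-43926 - 605412) - 1*1301863 = -649338 - 1301863 = -1951201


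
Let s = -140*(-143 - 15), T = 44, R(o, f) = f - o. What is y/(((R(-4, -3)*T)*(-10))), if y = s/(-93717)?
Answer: 553/1030887 ≈ 0.00053643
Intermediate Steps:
s = 22120 (s = -140*(-158) = 22120)
y = -22120/93717 (y = 22120/(-93717) = 22120*(-1/93717) = -22120/93717 ≈ -0.23603)
y/(((R(-4, -3)*T)*(-10))) = -22120*(-1/(440*(-3 - 1*(-4))))/93717 = -22120*(-1/(440*(-3 + 4)))/93717 = -22120/(93717*((1*44)*(-10))) = -22120/(93717*(44*(-10))) = -22120/93717/(-440) = -22120/93717*(-1/440) = 553/1030887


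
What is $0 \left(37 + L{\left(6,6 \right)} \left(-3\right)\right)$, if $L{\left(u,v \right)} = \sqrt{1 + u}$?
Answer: $0$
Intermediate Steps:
$0 \left(37 + L{\left(6,6 \right)} \left(-3\right)\right) = 0 \left(37 + \sqrt{1 + 6} \left(-3\right)\right) = 0 \left(37 + \sqrt{7} \left(-3\right)\right) = 0 \left(37 - 3 \sqrt{7}\right) = 0$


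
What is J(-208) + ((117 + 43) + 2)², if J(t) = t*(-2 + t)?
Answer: 69924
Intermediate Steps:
J(-208) + ((117 + 43) + 2)² = -208*(-2 - 208) + ((117 + 43) + 2)² = -208*(-210) + (160 + 2)² = 43680 + 162² = 43680 + 26244 = 69924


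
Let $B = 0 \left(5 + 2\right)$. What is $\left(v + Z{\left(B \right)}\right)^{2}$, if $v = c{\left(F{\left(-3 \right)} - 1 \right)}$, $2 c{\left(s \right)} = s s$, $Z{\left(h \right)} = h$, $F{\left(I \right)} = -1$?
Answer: $4$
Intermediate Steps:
$B = 0$ ($B = 0 \cdot 7 = 0$)
$c{\left(s \right)} = \frac{s^{2}}{2}$ ($c{\left(s \right)} = \frac{s s}{2} = \frac{s^{2}}{2}$)
$v = 2$ ($v = \frac{\left(-1 - 1\right)^{2}}{2} = \frac{\left(-2\right)^{2}}{2} = \frac{1}{2} \cdot 4 = 2$)
$\left(v + Z{\left(B \right)}\right)^{2} = \left(2 + 0\right)^{2} = 2^{2} = 4$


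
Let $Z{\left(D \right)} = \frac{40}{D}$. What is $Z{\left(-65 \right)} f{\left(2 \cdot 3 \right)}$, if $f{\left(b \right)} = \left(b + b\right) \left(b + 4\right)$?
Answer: $- \frac{960}{13} \approx -73.846$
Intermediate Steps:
$f{\left(b \right)} = 2 b \left(4 + b\right)$
$Z{\left(-65 \right)} f{\left(2 \cdot 3 \right)} = \frac{40}{-65} \cdot 2 \cdot 2 \cdot 3 \left(4 + 2 \cdot 3\right) = 40 \left(- \frac{1}{65}\right) 2 \cdot 6 \left(4 + 6\right) = - \frac{8 \cdot 2 \cdot 6 \cdot 10}{13} = \left(- \frac{8}{13}\right) 120 = - \frac{960}{13}$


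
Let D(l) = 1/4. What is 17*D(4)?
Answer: 17/4 ≈ 4.2500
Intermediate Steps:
D(l) = ¼
17*D(4) = 17*(¼) = 17/4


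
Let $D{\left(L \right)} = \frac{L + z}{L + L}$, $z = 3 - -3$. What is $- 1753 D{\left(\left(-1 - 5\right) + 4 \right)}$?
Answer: $1753$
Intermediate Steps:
$z = 6$ ($z = 3 + 3 = 6$)
$D{\left(L \right)} = \frac{6 + L}{2 L}$ ($D{\left(L \right)} = \frac{L + 6}{L + L} = \frac{6 + L}{2 L}$)
$- 1753 D{\left(\left(-1 - 5\right) + 4 \right)} = - 1753 \frac{6 + \left(\left(-1 - 5\right) + 4\right)}{2 \left(\left(-1 - 5\right) + 4\right)} = - 1753 \frac{6 + \left(-6 + 4\right)}{2 \left(-6 + 4\right)} = - 1753 \frac{6 - 2}{2 \left(-2\right)} = - 1753 \cdot \frac{1}{2} \left(- \frac{1}{2}\right) 4 = \left(-1753\right) \left(-1\right) = 1753$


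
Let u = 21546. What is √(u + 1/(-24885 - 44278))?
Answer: √103065734110511/69163 ≈ 146.79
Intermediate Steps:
√(u + 1/(-24885 - 44278)) = √(21546 + 1/(-24885 - 44278)) = √(21546 + 1/(-69163)) = √(21546 - 1/69163) = √(1490185997/69163) = √103065734110511/69163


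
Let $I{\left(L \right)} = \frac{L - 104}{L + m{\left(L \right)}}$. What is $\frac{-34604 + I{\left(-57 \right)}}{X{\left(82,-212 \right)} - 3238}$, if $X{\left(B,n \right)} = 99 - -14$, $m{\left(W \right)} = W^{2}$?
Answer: $\frac{15779447}{1425000} \approx 11.073$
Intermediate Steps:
$X{\left(B,n \right)} = 113$ ($X{\left(B,n \right)} = 99 + 14 = 113$)
$I{\left(L \right)} = \frac{-104 + L}{L + L^{2}}$ ($I{\left(L \right)} = \frac{L - 104}{L + L^{2}} = \frac{-104 + L}{L + L^{2}}$)
$\frac{-34604 + I{\left(-57 \right)}}{X{\left(82,-212 \right)} - 3238} = \frac{-34604 + \frac{-104 - 57}{\left(-57\right) \left(1 - 57\right)}}{113 - 3238} = \frac{-34604 - \frac{1}{57} \frac{1}{-56} \left(-161\right)}{-3125} = \left(-34604 - \left(- \frac{1}{3192}\right) \left(-161\right)\right) \left(- \frac{1}{3125}\right) = \left(-34604 - \frac{23}{456}\right) \left(- \frac{1}{3125}\right) = \left(- \frac{15779447}{456}\right) \left(- \frac{1}{3125}\right) = \frac{15779447}{1425000}$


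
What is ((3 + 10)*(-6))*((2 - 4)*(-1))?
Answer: -156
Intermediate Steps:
((3 + 10)*(-6))*((2 - 4)*(-1)) = (13*(-6))*(-2*(-1)) = -78*2 = -156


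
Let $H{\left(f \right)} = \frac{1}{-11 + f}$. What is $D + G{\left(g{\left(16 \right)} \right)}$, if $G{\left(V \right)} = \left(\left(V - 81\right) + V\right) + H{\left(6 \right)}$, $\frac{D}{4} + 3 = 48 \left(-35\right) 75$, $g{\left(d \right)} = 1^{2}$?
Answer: $- \frac{2520456}{5} \approx -5.0409 \cdot 10^{5}$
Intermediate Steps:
$g{\left(d \right)} = 1$
$D = -504012$ ($D = -12 + 4 \cdot 48 \left(-35\right) 75 = -12 + 4 \left(\left(-1680\right) 75\right) = -12 + 4 \left(-126000\right) = -12 - 504000 = -504012$)
$G{\left(V \right)} = - \frac{406}{5} + 2 V$ ($G{\left(V \right)} = \left(\left(V - 81\right) + V\right) + \frac{1}{-11 + 6} = \left(\left(V - 81\right) + V\right) + \frac{1}{-5} = \left(\left(-81 + V\right) + V\right) - \frac{1}{5} = \left(-81 + 2 V\right) - \frac{1}{5} = - \frac{406}{5} + 2 V$)
$D + G{\left(g{\left(16 \right)} \right)} = -504012 + \left(- \frac{406}{5} + 2 \cdot 1\right) = -504012 + \left(- \frac{406}{5} + 2\right) = -504012 - \frac{396}{5} = - \frac{2520456}{5}$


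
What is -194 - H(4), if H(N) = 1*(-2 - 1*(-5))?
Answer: -197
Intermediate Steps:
H(N) = 3 (H(N) = 1*(-2 + 5) = 1*3 = 3)
-194 - H(4) = -194 - 1*3 = -194 - 3 = -197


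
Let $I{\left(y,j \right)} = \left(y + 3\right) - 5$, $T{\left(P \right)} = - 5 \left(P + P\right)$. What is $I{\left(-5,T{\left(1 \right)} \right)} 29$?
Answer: $-203$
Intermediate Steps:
$T{\left(P \right)} = - 10 P$ ($T{\left(P \right)} = - 5 \cdot 2 P = - 10 P$)
$I{\left(y,j \right)} = -2 + y$ ($I{\left(y,j \right)} = \left(3 + y\right) - 5 = -2 + y$)
$I{\left(-5,T{\left(1 \right)} \right)} 29 = \left(-2 - 5\right) 29 = \left(-7\right) 29 = -203$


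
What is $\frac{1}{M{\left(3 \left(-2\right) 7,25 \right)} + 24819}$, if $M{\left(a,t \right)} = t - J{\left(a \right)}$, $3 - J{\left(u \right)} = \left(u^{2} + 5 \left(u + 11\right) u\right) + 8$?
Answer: $\frac{1}{33123} \approx 3.0191 \cdot 10^{-5}$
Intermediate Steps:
$J{\left(u \right)} = -5 - u^{2} - u \left(55 + 5 u\right)$ ($J{\left(u \right)} = 3 - \left(\left(u^{2} + 5 \left(u + 11\right) u\right) + 8\right) = 3 - \left(\left(u^{2} + 5 \left(11 + u\right) u\right) + 8\right) = 3 - \left(\left(u^{2} + \left(55 + 5 u\right) u\right) + 8\right) = 3 - \left(\left(u^{2} + u \left(55 + 5 u\right)\right) + 8\right) = 3 - \left(8 + u^{2} + u \left(55 + 5 u\right)\right) = -5 - u^{2} - u \left(55 + 5 u\right)$)
$M{\left(a,t \right)} = 5 + t + 6 a^{2} + 55 a$ ($M{\left(a,t \right)} = t - \left(-5 - 55 a - 6 a^{2}\right) = t + \left(5 + 6 a^{2} + 55 a\right) = 5 + t + 6 a^{2} + 55 a$)
$\frac{1}{M{\left(3 \left(-2\right) 7,25 \right)} + 24819} = \frac{1}{\left(5 + 25 + 6 \left(3 \left(-2\right) 7\right)^{2} + 55 \cdot 3 \left(-2\right) 7\right) + 24819} = \frac{1}{\left(5 + 25 + 6 \left(\left(-6\right) 7\right)^{2} + 55 \left(\left(-6\right) 7\right)\right) + 24819} = \frac{1}{\left(5 + 25 + 6 \left(-42\right)^{2} + 55 \left(-42\right)\right) + 24819} = \frac{1}{\left(5 + 25 + 6 \cdot 1764 - 2310\right) + 24819} = \frac{1}{\left(5 + 25 + 10584 - 2310\right) + 24819} = \frac{1}{8304 + 24819} = \frac{1}{33123}$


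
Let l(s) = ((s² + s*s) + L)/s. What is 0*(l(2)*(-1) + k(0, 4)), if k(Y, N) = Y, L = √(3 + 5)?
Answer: 0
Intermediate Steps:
L = 2*√2 (L = √8 = 2*√2 ≈ 2.8284)
l(s) = (2*√2 + 2*s²)/s (l(s) = ((s² + s*s) + 2*√2)/s = ((s² + s²) + 2*√2)/s = (2*s² + 2*√2)/s = (2*√2 + 2*s²)/s)
0*(l(2)*(-1) + k(0, 4)) = 0*((2*2 + 2*√2/2)*(-1) + 0) = 0*((4 + 2*√2*(½))*(-1) + 0) = 0*((4 + √2)*(-1) + 0) = 0*((-4 - √2) + 0) = 0*(-4 - √2) = 0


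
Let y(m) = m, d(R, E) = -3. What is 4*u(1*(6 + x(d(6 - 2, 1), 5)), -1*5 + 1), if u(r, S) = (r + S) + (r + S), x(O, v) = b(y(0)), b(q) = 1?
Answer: 24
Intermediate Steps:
x(O, v) = 1
u(r, S) = 2*S + 2*r (u(r, S) = (S + r) + (S + r) = 2*S + 2*r)
4*u(1*(6 + x(d(6 - 2, 1), 5)), -1*5 + 1) = 4*(2*(-1*5 + 1) + 2*(1*(6 + 1))) = 4*(2*(-5 + 1) + 2*(1*7)) = 4*(2*(-4) + 2*7) = 4*(-8 + 14) = 4*6 = 24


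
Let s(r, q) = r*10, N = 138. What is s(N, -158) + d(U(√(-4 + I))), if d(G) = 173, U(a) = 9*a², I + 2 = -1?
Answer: 1553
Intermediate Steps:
I = -3 (I = -2 - 1 = -3)
s(r, q) = 10*r
s(N, -158) + d(U(√(-4 + I))) = 10*138 + 173 = 1380 + 173 = 1553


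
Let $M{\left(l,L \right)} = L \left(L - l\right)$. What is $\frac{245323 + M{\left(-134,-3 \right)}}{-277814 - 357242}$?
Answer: $- \frac{122465}{317528} \approx -0.38568$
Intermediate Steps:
$\frac{245323 + M{\left(-134,-3 \right)}}{-277814 - 357242} = \frac{245323 - 3 \left(-3 - -134\right)}{-277814 - 357242} = \frac{245323 - 3 \left(-3 + 134\right)}{-635056} = \left(245323 - 393\right) \left(- \frac{1}{635056}\right) = 244930 \left(- \frac{1}{635056}\right) = - \frac{122465}{317528}$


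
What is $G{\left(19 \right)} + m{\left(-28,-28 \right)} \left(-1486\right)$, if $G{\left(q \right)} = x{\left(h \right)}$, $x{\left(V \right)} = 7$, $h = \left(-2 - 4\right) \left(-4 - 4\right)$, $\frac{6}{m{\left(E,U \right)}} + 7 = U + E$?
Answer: $\frac{3119}{21} \approx 148.52$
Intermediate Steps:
$m{\left(E,U \right)} = \frac{6}{-7 + E + U}$ ($m{\left(E,U \right)} = \frac{6}{-7 + \left(U + E\right)} = \frac{6}{-7 + \left(E + U\right)} = \frac{6}{-7 + E + U}$)
$h = 48$ ($h = \left(-6\right) \left(-8\right) = 48$)
$G{\left(q \right)} = 7$
$G{\left(19 \right)} + m{\left(-28,-28 \right)} \left(-1486\right) = 7 + \frac{6}{-7 - 28 - 28} \left(-1486\right) = 7 + \frac{6}{-63} \left(-1486\right) = 7 + 6 \left(- \frac{1}{63}\right) \left(-1486\right) = 7 - - \frac{2972}{21} = 7 + \frac{2972}{21} = \frac{3119}{21}$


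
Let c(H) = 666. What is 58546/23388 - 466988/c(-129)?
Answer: -906910309/1298034 ≈ -698.68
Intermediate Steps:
58546/23388 - 466988/c(-129) = 58546/23388 - 466988/666 = 58546*(1/23388) - 466988*1/666 = 29273/11694 - 233494/333 = -906910309/1298034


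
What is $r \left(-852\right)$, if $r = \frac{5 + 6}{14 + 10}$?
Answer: $- \frac{781}{2} \approx -390.5$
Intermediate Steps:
$r = \frac{11}{24} \approx 0.45833$
$r \left(-852\right) = \frac{11}{24} \left(-852\right) = - \frac{781}{2}$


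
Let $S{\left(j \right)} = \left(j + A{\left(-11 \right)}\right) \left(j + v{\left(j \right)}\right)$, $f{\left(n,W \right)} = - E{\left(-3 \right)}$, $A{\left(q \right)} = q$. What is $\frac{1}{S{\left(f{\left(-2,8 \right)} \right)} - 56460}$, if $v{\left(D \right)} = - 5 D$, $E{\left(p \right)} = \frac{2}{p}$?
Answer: $- \frac{9}{507892} \approx -1.772 \cdot 10^{-5}$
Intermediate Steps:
$f{\left(n,W \right)} = \frac{2}{3}$ ($f{\left(n,W \right)} = - \frac{2}{-3} = - \frac{2 \left(-1\right)}{3} = \left(-1\right) \left(- \frac{2}{3}\right) = \frac{2}{3}$)
$S{\left(j \right)} = - 4 j \left(-11 + j\right)$ ($S{\left(j \right)} = \left(j - 11\right) \left(j - 5 j\right) = \left(-11 + j\right) \left(- 4 j\right) = - 4 j \left(-11 + j\right)$)
$\frac{1}{S{\left(f{\left(-2,8 \right)} \right)} - 56460} = \frac{1}{4 \cdot \frac{2}{3} \left(11 - \frac{2}{3}\right) - 56460} = \frac{1}{4 \cdot \frac{2}{3} \cdot \frac{31}{3} - 56460} = \frac{1}{\frac{248}{9} - 56460} = \frac{1}{- \frac{507892}{9}} = - \frac{9}{507892}$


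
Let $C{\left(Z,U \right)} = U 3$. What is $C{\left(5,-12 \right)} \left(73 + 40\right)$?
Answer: $-4068$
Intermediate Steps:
$C{\left(Z,U \right)} = 3 U$
$C{\left(5,-12 \right)} \left(73 + 40\right) = 3 \left(-12\right) \left(73 + 40\right) = \left(-36\right) 113 = -4068$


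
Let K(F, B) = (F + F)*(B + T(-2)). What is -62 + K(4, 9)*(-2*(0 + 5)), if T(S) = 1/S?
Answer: -742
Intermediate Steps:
K(F, B) = 2*F*(-1/2 + B) (K(F, B) = (F + F)*(B + 1/(-2)) = (2*F)*(B - 1/2) = (2*F)*(-1/2 + B) = 2*F*(-1/2 + B))
-62 + K(4, 9)*(-2*(0 + 5)) = -62 + (4*(-1 + 2*9))*(-2*(0 + 5)) = -62 + (4*(-1 + 18))*(-2*5) = -62 + (4*17)*(-10) = -62 + 68*(-10) = -62 - 680 = -742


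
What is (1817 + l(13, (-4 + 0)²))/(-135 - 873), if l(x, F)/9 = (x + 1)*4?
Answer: -2321/1008 ≈ -2.3026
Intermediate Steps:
l(x, F) = 36 + 36*x (l(x, F) = 9*((x + 1)*4) = 9*((1 + x)*4) = 9*(4 + 4*x) = 36 + 36*x)
(1817 + l(13, (-4 + 0)²))/(-135 - 873) = (1817 + (36 + 36*13))/(-135 - 873) = (1817 + (36 + 468))/(-1008) = (1817 + 504)*(-1/1008) = 2321*(-1/1008) = -2321/1008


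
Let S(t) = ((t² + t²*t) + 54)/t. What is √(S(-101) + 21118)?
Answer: 2*√79612341/101 ≈ 176.68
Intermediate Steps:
S(t) = (54 + t² + t³)/t (S(t) = ((t² + t³) + 54)/t = (54 + t² + t³)/t)
√(S(-101) + 21118) = √((-101 + (-101)² + 54/(-101)) + 21118) = √((-101 + 10201 + 54*(-1/101)) + 21118) = √((-101 + 10201 - 54/101) + 21118) = √(1020046/101 + 21118) = √(3152964/101) = 2*√79612341/101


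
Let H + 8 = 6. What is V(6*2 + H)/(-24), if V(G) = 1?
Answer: -1/24 ≈ -0.041667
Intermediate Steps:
H = -2 (H = -8 + 6 = -2)
V(6*2 + H)/(-24) = 1/(-24) = -1/24*1 = -1/24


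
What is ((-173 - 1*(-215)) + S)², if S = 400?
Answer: 195364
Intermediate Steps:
((-173 - 1*(-215)) + S)² = ((-173 - 1*(-215)) + 400)² = ((-173 + 215) + 400)² = (42 + 400)² = 442² = 195364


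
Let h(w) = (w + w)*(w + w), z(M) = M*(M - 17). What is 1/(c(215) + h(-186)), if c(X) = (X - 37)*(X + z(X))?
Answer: 1/7754114 ≈ 1.2896e-7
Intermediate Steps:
z(M) = M*(-17 + M)
h(w) = 4*w² (h(w) = (2*w)*(2*w) = 4*w²)
c(X) = (-37 + X)*(X + X*(-17 + X)) (c(X) = (X - 37)*(X + X*(-17 + X)) = (-37 + X)*(X + X*(-17 + X)))
1/(c(215) + h(-186)) = 1/(215*(592 + 215² - 53*215) + 4*(-186)²) = 1/(215*(592 + 46225 - 11395) + 4*34596) = 1/(215*35422 + 138384) = 1/(7615730 + 138384) = 1/7754114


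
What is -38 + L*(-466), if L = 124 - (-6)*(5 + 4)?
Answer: -82986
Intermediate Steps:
L = 178 (L = 124 - (-6)*9 = 124 - 1*(-54) = 124 + 54 = 178)
-38 + L*(-466) = -38 + 178*(-466) = -38 - 82948 = -82986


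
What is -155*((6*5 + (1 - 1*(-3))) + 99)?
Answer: -20615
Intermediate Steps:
-155*((6*5 + (1 - 1*(-3))) + 99) = -155*((30 + (1 + 3)) + 99) = -155*((30 + 4) + 99) = -155*(34 + 99) = -155*133 = -20615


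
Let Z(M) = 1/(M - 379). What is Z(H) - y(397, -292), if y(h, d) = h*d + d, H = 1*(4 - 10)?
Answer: 44743159/385 ≈ 1.1622e+5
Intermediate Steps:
H = -6 (H = 1*(-6) = -6)
Z(M) = 1/(-379 + M)
y(h, d) = d + d*h (y(h, d) = d*h + d = d + d*h)
Z(H) - y(397, -292) = 1/(-379 - 6) - (-292)*(1 + 397) = 1/(-385) - (-292)*398 = -1/385 - 1*(-116216) = -1/385 + 116216 = 44743159/385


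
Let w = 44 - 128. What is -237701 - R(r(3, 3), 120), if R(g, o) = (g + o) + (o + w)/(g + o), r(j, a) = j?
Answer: -9750796/41 ≈ -2.3782e+5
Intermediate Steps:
w = -84
R(g, o) = g + o + (-84 + o)/(g + o) (R(g, o) = (g + o) + (o - 84)/(g + o) = (g + o) + (-84 + o)/(g + o) = g + o + (-84 + o)/(g + o))
-237701 - R(r(3, 3), 120) = -237701 - (-84 + 120 + 3**2 + 120**2 + 2*3*120)/(3 + 120) = -237701 - (-84 + 120 + 9 + 14400 + 720)/123 = -237701 - 15165/123 = -237701 - 1*5055/41 = -237701 - 5055/41 = -9750796/41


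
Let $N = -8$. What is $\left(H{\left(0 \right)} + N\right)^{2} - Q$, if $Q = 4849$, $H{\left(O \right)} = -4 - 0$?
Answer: $-4705$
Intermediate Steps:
$H{\left(O \right)} = -4$ ($H{\left(O \right)} = -4 + 0 = -4$)
$\left(H{\left(0 \right)} + N\right)^{2} - Q = \left(-4 - 8\right)^{2} - 4849 = \left(-12\right)^{2} - 4849 = 144 - 4849 = -4705$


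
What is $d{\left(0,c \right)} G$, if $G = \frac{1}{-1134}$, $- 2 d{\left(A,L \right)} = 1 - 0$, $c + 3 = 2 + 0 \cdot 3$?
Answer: $\frac{1}{2268} \approx 0.00044092$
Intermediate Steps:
$c = -1$ ($c = -3 + \left(2 + 0 \cdot 3\right) = -3 + \left(2 + 0\right) = -3 + 2 = -1$)
$d{\left(A,L \right)} = - \frac{1}{2}$ ($d{\left(A,L \right)} = - \frac{1 - 0}{2} = - \frac{1 + 0}{2} = \left(- \frac{1}{2}\right) 1 = - \frac{1}{2}$)
$G = - \frac{1}{1134} \approx -0.00088183$
$d{\left(0,c \right)} G = \left(- \frac{1}{2}\right) \left(- \frac{1}{1134}\right) = \frac{1}{2268}$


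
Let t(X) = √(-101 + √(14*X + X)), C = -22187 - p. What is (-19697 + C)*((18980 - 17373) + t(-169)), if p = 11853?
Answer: -86355359 - 53737*√(-101 + 13*I*√15) ≈ -8.6486e+7 - 5.5567e+5*I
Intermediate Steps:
C = -34040 (C = -22187 - 1*11853 = -22187 - 11853 = -34040)
t(X) = √(-101 + √15*√X) (t(X) = √(-101 + √(15*X)) = √(-101 + √15*√X))
(-19697 + C)*((18980 - 17373) + t(-169)) = (-19697 - 34040)*((18980 - 17373) + √(-101 + √15*√(-169))) = -53737*(1607 + √(-101 + √15*(13*I))) = -53737*(1607 + √(-101 + 13*I*√15)) = -86355359 - 53737*√(-101 + 13*I*√15)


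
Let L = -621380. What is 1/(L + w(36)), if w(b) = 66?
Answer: -1/621314 ≈ -1.6095e-6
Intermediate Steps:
1/(L + w(36)) = 1/(-621380 + 66) = 1/(-621314) = -1/621314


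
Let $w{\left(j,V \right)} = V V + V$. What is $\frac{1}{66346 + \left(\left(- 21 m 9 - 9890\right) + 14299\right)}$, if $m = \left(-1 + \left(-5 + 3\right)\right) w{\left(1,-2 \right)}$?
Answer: $\frac{1}{71889} \approx 1.391 \cdot 10^{-5}$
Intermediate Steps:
$w{\left(j,V \right)} = V + V^{2}$ ($w{\left(j,V \right)} = V^{2} + V = V + V^{2}$)
$m = -6$ ($m = \left(-1 + \left(-5 + 3\right)\right) \left(- 2 \left(1 - 2\right)\right) = \left(-1 - 2\right) \left(\left(-2\right) \left(-1\right)\right) = \left(-3\right) 2 = -6$)
$\frac{1}{66346 + \left(\left(- 21 m 9 - 9890\right) + 14299\right)} = \frac{1}{66346 + \left(\left(\left(-21\right) \left(-6\right) 9 - 9890\right) + 14299\right)} = \frac{1}{66346 + \left(\left(126 \cdot 9 - 9890\right) + 14299\right)} = \frac{1}{66346 + \left(\left(1134 - 9890\right) + 14299\right)} = \frac{1}{66346 + \left(-8756 + 14299\right)} = \frac{1}{66346 + 5543} = \frac{1}{71889}$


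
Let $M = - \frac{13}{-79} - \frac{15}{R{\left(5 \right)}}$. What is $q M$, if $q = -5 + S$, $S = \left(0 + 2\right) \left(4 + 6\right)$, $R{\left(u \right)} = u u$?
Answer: $- \frac{516}{79} \approx -6.5316$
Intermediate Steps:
$R{\left(u \right)} = u^{2}$
$S = 20$ ($S = 2 \cdot 10 = 20$)
$M = - \frac{172}{395}$ ($M = - \frac{13}{-79} - \frac{15}{5^{2}} = \left(-13\right) \left(- \frac{1}{79}\right) - \frac{15}{25} = \frac{13}{79} - \frac{3}{5} = - \frac{172}{395} \approx -0.43544$)
$q = 15$ ($q = -5 + 20 = 15$)
$q M = 15 \left(- \frac{172}{395}\right) = - \frac{516}{79}$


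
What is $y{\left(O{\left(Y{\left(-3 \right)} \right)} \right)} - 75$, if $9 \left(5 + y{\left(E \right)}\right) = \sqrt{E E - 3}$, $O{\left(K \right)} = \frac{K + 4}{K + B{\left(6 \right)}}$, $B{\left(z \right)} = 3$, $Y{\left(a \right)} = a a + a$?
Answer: $-80 + \frac{i \sqrt{143}}{81} \approx -80.0 + 0.14763 i$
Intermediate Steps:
$Y{\left(a \right)} = a + a^{2}$ ($Y{\left(a \right)} = a^{2} + a = a + a^{2}$)
$O{\left(K \right)} = \frac{4 + K}{3 + K}$ ($O{\left(K \right)} = \frac{K + 4}{K + 3} = \frac{4 + K}{3 + K}$)
$y{\left(E \right)} = -5 + \frac{\sqrt{-3 + E^{2}}}{9}$ ($y{\left(E \right)} = -5 + \frac{\sqrt{E E - 3}}{9} = -5 + \frac{\sqrt{E^{2} - 3}}{9} = -5 + \frac{\sqrt{-3 + E^{2}}}{9}$)
$y{\left(O{\left(Y{\left(-3 \right)} \right)} \right)} - 75 = \left(-5 + \frac{\sqrt{-3 + \left(\frac{4 - 3 \left(1 - 3\right)}{3 - 3 \left(1 - 3\right)}\right)^{2}}}{9}\right) - 75 = \left(-5 + \frac{\sqrt{-3 + \left(\frac{4 - -6}{3 - -6}\right)^{2}}}{9}\right) - 75 = \left(-5 + \frac{\sqrt{-3 + \left(\frac{4 + 6}{3 + 6}\right)^{2}}}{9}\right) - 75 = \left(-5 + \frac{\sqrt{-3 + \left(\frac{1}{9} \cdot 10\right)^{2}}}{9}\right) - 75 = \left(-5 + \frac{\sqrt{-3 + \left(\frac{10}{9}\right)^{2}}}{9}\right) - 75 = \left(-5 + \frac{\sqrt{-3 + \frac{100}{81}}}{9}\right) - 75 = \left(-5 + \frac{\sqrt{- \frac{143}{81}}}{9}\right) - 75 = \left(-5 + \frac{\frac{1}{9} i \sqrt{143}}{9}\right) - 75 = \left(-5 + \frac{i \sqrt{143}}{81}\right) - 75 = -80 + \frac{i \sqrt{143}}{81}$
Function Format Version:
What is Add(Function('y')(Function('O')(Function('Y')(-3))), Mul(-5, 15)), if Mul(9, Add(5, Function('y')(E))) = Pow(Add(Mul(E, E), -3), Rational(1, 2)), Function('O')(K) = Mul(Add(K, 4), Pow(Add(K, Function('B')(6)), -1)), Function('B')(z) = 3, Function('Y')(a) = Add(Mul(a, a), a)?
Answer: Add(-80, Mul(Rational(1, 81), I, Pow(143, Rational(1, 2)))) ≈ Add(-80.000, Mul(0.14763, I))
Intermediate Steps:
Function('Y')(a) = Add(a, Pow(a, 2)) (Function('Y')(a) = Add(Pow(a, 2), a) = Add(a, Pow(a, 2)))
Function('O')(K) = Mul(Pow(Add(3, K), -1), Add(4, K)) (Function('O')(K) = Mul(Add(K, 4), Pow(Add(K, 3), -1)) = Mul(Add(4, K), Pow(Add(3, K), -1)) = Mul(Pow(Add(3, K), -1), Add(4, K)))
Function('y')(E) = Add(-5, Mul(Rational(1, 9), Pow(Add(-3, Pow(E, 2)), Rational(1, 2)))) (Function('y')(E) = Add(-5, Mul(Rational(1, 9), Pow(Add(Mul(E, E), -3), Rational(1, 2)))) = Add(-5, Mul(Rational(1, 9), Pow(Add(Pow(E, 2), -3), Rational(1, 2)))) = Add(-5, Mul(Rational(1, 9), Pow(Add(-3, Pow(E, 2)), Rational(1, 2)))))
Add(Function('y')(Function('O')(Function('Y')(-3))), Mul(-5, 15)) = Add(Add(-5, Mul(Rational(1, 9), Pow(Add(-3, Pow(Mul(Pow(Add(3, Mul(-3, Add(1, -3))), -1), Add(4, Mul(-3, Add(1, -3)))), 2)), Rational(1, 2)))), Mul(-5, 15)) = Add(Add(-5, Mul(Rational(1, 9), Pow(Add(-3, Pow(Mul(Pow(Add(3, Mul(-3, -2)), -1), Add(4, Mul(-3, -2))), 2)), Rational(1, 2)))), -75) = Add(Add(-5, Mul(Rational(1, 9), Pow(Add(-3, Pow(Mul(Pow(Add(3, 6), -1), Add(4, 6)), 2)), Rational(1, 2)))), -75) = Add(Add(-5, Mul(Rational(1, 9), Pow(Add(-3, Pow(Mul(Pow(9, -1), 10), 2)), Rational(1, 2)))), -75) = Add(Add(-5, Mul(Rational(1, 9), Pow(Add(-3, Pow(Mul(Rational(1, 9), 10), 2)), Rational(1, 2)))), -75) = Add(Add(-5, Mul(Rational(1, 9), Pow(Add(-3, Pow(Rational(10, 9), 2)), Rational(1, 2)))), -75) = Add(Add(-5, Mul(Rational(1, 9), Pow(Add(-3, Rational(100, 81)), Rational(1, 2)))), -75) = Add(Add(-5, Mul(Rational(1, 9), Pow(Rational(-143, 81), Rational(1, 2)))), -75) = Add(Add(-5, Mul(Rational(1, 9), Mul(Rational(1, 9), I, Pow(143, Rational(1, 2))))), -75) = Add(Add(-5, Mul(Rational(1, 81), I, Pow(143, Rational(1, 2)))), -75) = Add(-80, Mul(Rational(1, 81), I, Pow(143, Rational(1, 2))))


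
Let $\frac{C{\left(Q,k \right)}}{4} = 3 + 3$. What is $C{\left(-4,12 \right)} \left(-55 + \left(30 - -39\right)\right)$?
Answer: $336$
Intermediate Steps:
$C{\left(Q,k \right)} = 24$ ($C{\left(Q,k \right)} = 4 \left(3 + 3\right) = 4 \cdot 6 = 24$)
$C{\left(-4,12 \right)} \left(-55 + \left(30 - -39\right)\right) = 24 \left(-55 + \left(30 - -39\right)\right) = 24 \left(-55 + \left(30 + 39\right)\right) = 24 \left(-55 + 69\right) = 24 \cdot 14 = 336$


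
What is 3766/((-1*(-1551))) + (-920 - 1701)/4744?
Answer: 13800733/7357944 ≈ 1.8756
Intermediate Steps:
3766/((-1*(-1551))) + (-920 - 1701)/4744 = 3766/1551 - 2621*1/4744 = 3766*(1/1551) - 2621/4744 = 3766/1551 - 2621/4744 = 13800733/7357944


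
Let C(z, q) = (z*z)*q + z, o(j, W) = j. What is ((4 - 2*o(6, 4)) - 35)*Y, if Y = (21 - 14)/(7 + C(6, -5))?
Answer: 301/167 ≈ 1.8024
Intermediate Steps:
C(z, q) = z + q*z² (C(z, q) = z²*q + z = q*z² + z = z + q*z²)
Y = -7/167 (Y = (21 - 14)/(7 + 6*(1 - 5*6)) = 7/(7 + 6*(1 - 30)) = 7/(7 + 6*(-29)) = 7/(7 - 174) = 7/(-167) = 7*(-1/167) = -7/167 ≈ -0.041916)
((4 - 2*o(6, 4)) - 35)*Y = ((4 - 2*6) - 35)*(-7/167) = ((4 - 12) - 35)*(-7/167) = (-8 - 35)*(-7/167) = -43*(-7/167) = 301/167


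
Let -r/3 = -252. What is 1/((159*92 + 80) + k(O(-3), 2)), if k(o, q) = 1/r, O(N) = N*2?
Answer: 756/11119249 ≈ 6.7990e-5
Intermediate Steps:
O(N) = 2*N
r = 756 (r = -3*(-252) = 756)
k(o, q) = 1/756
1/((159*92 + 80) + k(O(-3), 2)) = 1/((159*92 + 80) + 1/756) = 1/((14628 + 80) + 1/756) = 1/(14708 + 1/756) = 1/(11119249/756) = 756/11119249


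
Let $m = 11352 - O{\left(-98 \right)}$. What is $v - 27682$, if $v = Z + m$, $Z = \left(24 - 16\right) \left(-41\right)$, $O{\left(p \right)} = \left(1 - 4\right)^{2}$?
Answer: $-16667$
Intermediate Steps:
$O{\left(p \right)} = 9$ ($O{\left(p \right)} = \left(-3\right)^{2} = 9$)
$m = 11343$ ($m = 11352 - 9 = 11343$)
$Z = -328$ ($Z = 8 \left(-41\right) = -328$)
$v = 11015$ ($v = -328 + 11343 = 11015$)
$v - 27682 = 11015 - 27682 = -16667$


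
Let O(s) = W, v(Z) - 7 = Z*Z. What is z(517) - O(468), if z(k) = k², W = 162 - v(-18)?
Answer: 267458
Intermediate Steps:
v(Z) = 7 + Z² (v(Z) = 7 + Z*Z = 7 + Z²)
W = -169 (W = 162 - (7 + (-18)²) = 162 - (7 + 324) = 162 - 1*331 = 162 - 331 = -169)
O(s) = -169
z(517) - O(468) = 517² - 1*(-169) = 267289 + 169 = 267458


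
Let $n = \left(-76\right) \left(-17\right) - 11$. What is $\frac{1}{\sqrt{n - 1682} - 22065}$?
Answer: $- \frac{22065}{486864626} - \frac{i \sqrt{401}}{486864626} \approx -4.5321 \cdot 10^{-5} - 4.113 \cdot 10^{-8} i$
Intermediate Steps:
$n = 1281$ ($n = 1292 - 11 = 1281$)
$\frac{1}{\sqrt{n - 1682} - 22065} = \frac{1}{\sqrt{1281 - 1682} - 22065} = \frac{1}{\sqrt{-401} - 22065} = \frac{1}{i \sqrt{401} - 22065} = \frac{1}{-22065 + i \sqrt{401}}$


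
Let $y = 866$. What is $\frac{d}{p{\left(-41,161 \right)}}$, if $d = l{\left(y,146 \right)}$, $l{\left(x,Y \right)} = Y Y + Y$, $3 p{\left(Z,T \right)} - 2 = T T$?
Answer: $\frac{21462}{8641} \approx 2.4837$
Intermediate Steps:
$p{\left(Z,T \right)} = \frac{2}{3} + \frac{T^{2}}{3}$ ($p{\left(Z,T \right)} = \frac{2}{3} + \frac{T T}{3} = \frac{2}{3} + \frac{T^{2}}{3}$)
$l{\left(x,Y \right)} = Y + Y^{2}$ ($l{\left(x,Y \right)} = Y^{2} + Y = Y + Y^{2}$)
$d = 21462$ ($d = 146 \left(1 + 146\right) = 146 \cdot 147 = 21462$)
$\frac{d}{p{\left(-41,161 \right)}} = \frac{21462}{\frac{2}{3} + \frac{161^{2}}{3}} = \frac{21462}{\frac{2}{3} + \frac{1}{3} \cdot 25921} = \frac{21462}{\frac{2}{3} + \frac{25921}{3}} = \frac{21462}{8641}$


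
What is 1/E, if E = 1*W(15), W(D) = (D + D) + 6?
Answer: 1/36 ≈ 0.027778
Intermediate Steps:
W(D) = 6 + 2*D (W(D) = 2*D + 6 = 6 + 2*D)
E = 36 (E = 1*(6 + 2*15) = 1*(6 + 30) = 1*36 = 36)
1/E = 1/36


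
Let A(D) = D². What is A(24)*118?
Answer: 67968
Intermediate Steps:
A(24)*118 = 24²*118 = 576*118 = 67968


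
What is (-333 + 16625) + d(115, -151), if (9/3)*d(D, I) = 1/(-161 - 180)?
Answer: 16666715/1023 ≈ 16292.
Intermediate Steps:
d(D, I) = -1/1023 (d(D, I) = 1/(3*(-161 - 180)) = (⅓)/(-341) = (⅓)*(-1/341) = -1/1023)
(-333 + 16625) + d(115, -151) = (-333 + 16625) - 1/1023 = 16292 - 1/1023 = 16666715/1023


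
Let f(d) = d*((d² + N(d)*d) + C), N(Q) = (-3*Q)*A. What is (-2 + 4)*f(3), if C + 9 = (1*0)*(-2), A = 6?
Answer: -972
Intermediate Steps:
N(Q) = -18*Q (N(Q) = -3*Q*6 = -18*Q)
C = -9 (C = -9 + (1*0)*(-2) = -9 + 0*(-2) = -9 + 0 = -9)
f(d) = d*(-9 - 17*d²) (f(d) = d*((d² + (-18*d)*d) - 9) = d*((d² - 18*d²) - 9) = d*(-17*d² - 9) = d*(-9 - 17*d²))
(-2 + 4)*f(3) = (-2 + 4)*(-1*3*(9 + 17*3²)) = 2*(-1*3*(9 + 17*9)) = 2*(-1*3*(9 + 153)) = 2*(-1*3*162) = 2*(-486) = -972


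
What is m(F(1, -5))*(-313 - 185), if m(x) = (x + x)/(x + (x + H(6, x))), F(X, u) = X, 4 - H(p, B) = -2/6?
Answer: -2988/19 ≈ -157.26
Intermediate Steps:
H(p, B) = 13/3 (H(p, B) = 4 - (-2)/6 = 4 - 1*(-⅓) = 4 + ⅓ = 13/3)
m(x) = 2*x/(13/3 + 2*x) (m(x) = (x + x)/(x + (x + 13/3)) = (2*x)/(x + (13/3 + x)) = (2*x)/(13/3 + 2*x) = 2*x/(13/3 + 2*x))
m(F(1, -5))*(-313 - 185) = (6*1/(13 + 6*1))*(-313 - 185) = (6*1/(13 + 6))*(-498) = (6*1/19)*(-498) = (6*1*(1/19))*(-498) = (6/19)*(-498) = -2988/19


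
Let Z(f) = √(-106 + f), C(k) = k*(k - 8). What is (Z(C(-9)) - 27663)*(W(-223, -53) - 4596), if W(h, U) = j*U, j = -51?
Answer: 52366059 - 1893*√47 ≈ 5.2353e+7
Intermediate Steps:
W(h, U) = -51*U
C(k) = k*(-8 + k)
(Z(C(-9)) - 27663)*(W(-223, -53) - 4596) = (√(-106 - 9*(-8 - 9)) - 27663)*(-51*(-53) - 4596) = (√(-106 - 9*(-17)) - 27663)*(2703 - 4596) = (√(-106 + 153) - 27663)*(-1893) = (√47 - 27663)*(-1893) = (-27663 + √47)*(-1893) = 52366059 - 1893*√47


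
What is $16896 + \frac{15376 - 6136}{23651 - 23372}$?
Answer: $\frac{1574408}{93} \approx 16929.0$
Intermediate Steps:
$16896 + \frac{15376 - 6136}{23651 - 23372} = 16896 + \frac{9240}{279} = 16896 + 9240 \cdot \frac{1}{279} = 16896 + \frac{3080}{93} = \frac{1574408}{93}$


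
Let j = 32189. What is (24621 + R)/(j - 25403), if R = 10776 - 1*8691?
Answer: 4451/1131 ≈ 3.9355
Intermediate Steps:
R = 2085 (R = 10776 - 8691 = 2085)
(24621 + R)/(j - 25403) = (24621 + 2085)/(32189 - 25403) = 26706/6786 = 26706*(1/6786) = 4451/1131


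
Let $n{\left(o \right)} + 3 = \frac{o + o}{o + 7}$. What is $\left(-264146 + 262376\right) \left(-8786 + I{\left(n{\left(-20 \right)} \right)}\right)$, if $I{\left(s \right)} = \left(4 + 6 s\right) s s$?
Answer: $\frac{34165927680}{2197} \approx 1.5551 \cdot 10^{7}$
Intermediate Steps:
$n{\left(o \right)} = -3 + \frac{2 o}{7 + o}$ ($n{\left(o \right)} = -3 + \frac{o + o}{o + 7} = -3 + \frac{2 o}{7 + o}$)
$I{\left(s \right)} = s^{2} \left(4 + 6 s\right)$ ($I{\left(s \right)} = s \left(4 + 6 s\right) s = s^{2} \left(4 + 6 s\right)$)
$\left(-264146 + 262376\right) \left(-8786 + I{\left(n{\left(-20 \right)} \right)}\right) = \left(-264146 + 262376\right) \left(-8786 + \left(\frac{-21 - -20}{7 - 20}\right)^{2} \left(4 + 6 \frac{-21 - -20}{7 - 20}\right)\right) = - 1770 \left(-8786 + \left(\frac{-21 + 20}{-13}\right)^{2} \left(4 + 6 \frac{-21 + 20}{-13}\right)\right) = - 1770 \left(-8786 + \left(\left(- \frac{1}{13}\right) \left(-1\right)\right)^{2} \left(4 + 6 \left(\left(- \frac{1}{13}\right) \left(-1\right)\right)\right)\right) = - 1770 \left(-8786 + \frac{4 + 6 \cdot \frac{1}{13}}{169}\right) = - 1770 \left(-8786 + \frac{4 + \frac{6}{13}}{169}\right) = - 1770 \left(-8786 + \frac{1}{169} \cdot \frac{58}{13}\right) = - 1770 \left(-8786 + \frac{58}{2197}\right) = \left(-1770\right) \left(- \frac{19302784}{2197}\right) = \frac{34165927680}{2197}$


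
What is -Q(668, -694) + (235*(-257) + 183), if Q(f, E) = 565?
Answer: -60777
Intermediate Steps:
-Q(668, -694) + (235*(-257) + 183) = -1*565 + (235*(-257) + 183) = -565 + (-60395 + 183) = -565 - 60212 = -60777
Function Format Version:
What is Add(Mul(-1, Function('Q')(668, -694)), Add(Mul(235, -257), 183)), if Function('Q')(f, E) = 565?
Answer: -60777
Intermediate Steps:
Add(Mul(-1, Function('Q')(668, -694)), Add(Mul(235, -257), 183)) = Add(Mul(-1, 565), Add(Mul(235, -257), 183)) = Add(-565, Add(-60395, 183)) = Add(-565, -60212) = -60777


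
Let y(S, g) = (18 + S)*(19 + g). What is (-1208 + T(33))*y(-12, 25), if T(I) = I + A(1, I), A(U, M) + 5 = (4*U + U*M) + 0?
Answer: -301752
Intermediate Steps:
A(U, M) = -5 + 4*U + M*U (A(U, M) = -5 + ((4*U + U*M) + 0) = -5 + ((4*U + M*U) + 0) = -5 + (4*U + M*U) = -5 + 4*U + M*U)
T(I) = -1 + 2*I (T(I) = I + (-5 + 4*1 + I*1) = I + (-5 + 4 + I) = I + (-1 + I) = -1 + 2*I)
(-1208 + T(33))*y(-12, 25) = (-1208 + (-1 + 2*33))*(342 + 18*25 + 19*(-12) - 12*25) = (-1208 + (-1 + 66))*(342 + 450 - 228 - 300) = (-1208 + 65)*264 = -1143*264 = -301752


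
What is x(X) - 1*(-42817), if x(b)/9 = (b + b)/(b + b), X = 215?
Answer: 42826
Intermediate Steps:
x(b) = 9 (x(b) = 9*((b + b)/(b + b)) = 9*((2*b)/((2*b))) = 9*((2*b)*(1/(2*b))) = 9*1 = 9)
x(X) - 1*(-42817) = 9 - 1*(-42817) = 9 + 42817 = 42826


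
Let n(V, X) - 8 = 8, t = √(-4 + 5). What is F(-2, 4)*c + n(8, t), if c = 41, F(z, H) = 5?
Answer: 221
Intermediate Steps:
t = 1 (t = √1 = 1)
n(V, X) = 16 (n(V, X) = 8 + 8 = 16)
F(-2, 4)*c + n(8, t) = 5*41 + 16 = 205 + 16 = 221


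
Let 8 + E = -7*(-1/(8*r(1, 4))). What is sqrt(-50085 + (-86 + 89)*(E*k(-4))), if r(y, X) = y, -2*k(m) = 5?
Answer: 3*I*sqrt(88945)/4 ≈ 223.68*I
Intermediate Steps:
k(m) = -5/2 (k(m) = -1/2*5 = -5/2)
E = -57/8 (E = -8 - 7/(1*(-8)) = -8 - 7/(-8) = -8 - 7*(-1/8) = -8 + 7/8 = -57/8 ≈ -7.1250)
sqrt(-50085 + (-86 + 89)*(E*k(-4))) = sqrt(-50085 + (-86 + 89)*(-57/8*(-5/2))) = sqrt(-50085 + 3*(285/16)) = sqrt(-50085 + 855/16) = sqrt(-800505/16) = 3*I*sqrt(88945)/4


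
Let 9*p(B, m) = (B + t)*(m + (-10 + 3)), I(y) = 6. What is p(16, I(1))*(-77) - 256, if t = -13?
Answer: -691/3 ≈ -230.33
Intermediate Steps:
p(B, m) = (-13 + B)*(-7 + m)/9 (p(B, m) = ((B - 13)*(m + (-10 + 3)))/9 = ((-13 + B)*(m - 7))/9 = ((-13 + B)*(-7 + m))/9 = (-13 + B)*(-7 + m)/9)
p(16, I(1))*(-77) - 256 = (91/9 - 13/9*6 - 7/9*16 + (⅑)*16*6)*(-77) - 256 = (91/9 - 26/3 - 112/9 + 32/3)*(-77) - 256 = -⅓*(-77) - 256 = 77/3 - 256 = -691/3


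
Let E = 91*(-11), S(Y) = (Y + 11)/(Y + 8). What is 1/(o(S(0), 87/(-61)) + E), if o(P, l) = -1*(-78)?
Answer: -1/923 ≈ -0.0010834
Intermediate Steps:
S(Y) = (11 + Y)/(8 + Y)
E = -1001
o(P, l) = 78
1/(o(S(0), 87/(-61)) + E) = 1/(78 - 1001) = 1/(-923) = -1/923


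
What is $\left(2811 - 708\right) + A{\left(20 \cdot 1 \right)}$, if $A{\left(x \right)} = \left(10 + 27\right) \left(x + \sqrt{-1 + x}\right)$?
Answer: $2843 + 37 \sqrt{19} \approx 3004.3$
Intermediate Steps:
$A{\left(x \right)} = 37 x + 37 \sqrt{-1 + x}$ ($A{\left(x \right)} = 37 \left(x + \sqrt{-1 + x}\right) = 37 x + 37 \sqrt{-1 + x}$)
$\left(2811 - 708\right) + A{\left(20 \cdot 1 \right)} = \left(2811 - 708\right) + \left(37 \cdot 20 \cdot 1 + 37 \sqrt{-1 + 20 \cdot 1}\right) = 2103 + \left(37 \cdot 20 + 37 \sqrt{-1 + 20}\right) = 2103 + \left(740 + 37 \sqrt{19}\right) = 2843 + 37 \sqrt{19}$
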